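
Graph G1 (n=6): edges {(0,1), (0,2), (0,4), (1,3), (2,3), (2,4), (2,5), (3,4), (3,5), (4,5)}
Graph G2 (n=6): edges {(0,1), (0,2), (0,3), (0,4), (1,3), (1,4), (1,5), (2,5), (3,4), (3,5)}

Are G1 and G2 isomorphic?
Yes, isomorphic

The graphs are isomorphic.
One valid mapping φ: V(G1) → V(G2): 0→5, 1→2, 2→3, 3→0, 4→1, 5→4

Verify φ preserves adjacency — for each edge of G1, its image is an edge of G2:
  (0,1) → (φ(0),φ(1)) = (2,5) ∈ E(G2) ✓
  (0,2) → (φ(0),φ(2)) = (3,5) ∈ E(G2) ✓
  (0,4) → (φ(0),φ(4)) = (1,5) ∈ E(G2) ✓
  (1,3) → (φ(1),φ(3)) = (0,2) ∈ E(G2) ✓
  (2,3) → (φ(2),φ(3)) = (0,3) ∈ E(G2) ✓
  (2,4) → (φ(2),φ(4)) = (1,3) ∈ E(G2) ✓
  (2,5) → (φ(2),φ(5)) = (3,4) ∈ E(G2) ✓
  (3,4) → (φ(3),φ(4)) = (0,1) ∈ E(G2) ✓
  (3,5) → (φ(3),φ(5)) = (0,4) ∈ E(G2) ✓
  (4,5) → (φ(4),φ(5)) = (1,4) ∈ E(G2) ✓
All 10 edges of G1 map to edges of G2, and |E(G1)| = |E(G2)| = 10, so φ is a bijection on edges as well as vertices. Hence G1 ≅ G2.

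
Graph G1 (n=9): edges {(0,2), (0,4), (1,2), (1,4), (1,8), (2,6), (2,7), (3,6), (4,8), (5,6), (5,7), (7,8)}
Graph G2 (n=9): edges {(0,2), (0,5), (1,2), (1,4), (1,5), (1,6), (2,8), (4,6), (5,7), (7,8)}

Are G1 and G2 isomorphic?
No, not isomorphic

The graphs are NOT isomorphic.

Degrees in G1: deg(0)=2, deg(1)=3, deg(2)=4, deg(3)=1, deg(4)=3, deg(5)=2, deg(6)=3, deg(7)=3, deg(8)=3.
Sorted degree sequence of G1: [4, 3, 3, 3, 3, 3, 2, 2, 1].
Degrees in G2: deg(0)=2, deg(1)=4, deg(2)=3, deg(3)=0, deg(4)=2, deg(5)=3, deg(6)=2, deg(7)=2, deg(8)=2.
Sorted degree sequence of G2: [4, 3, 3, 2, 2, 2, 2, 2, 0].
The (sorted) degree sequence is an isomorphism invariant, so since G1 and G2 have different degree sequences they cannot be isomorphic.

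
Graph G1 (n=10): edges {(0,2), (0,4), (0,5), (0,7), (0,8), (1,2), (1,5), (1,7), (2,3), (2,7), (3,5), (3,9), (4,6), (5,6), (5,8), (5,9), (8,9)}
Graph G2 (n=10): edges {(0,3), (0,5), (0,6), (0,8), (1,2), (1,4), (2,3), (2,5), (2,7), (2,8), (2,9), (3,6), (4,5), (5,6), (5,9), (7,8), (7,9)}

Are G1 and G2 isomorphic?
Yes, isomorphic

The graphs are isomorphic.
One valid mapping φ: V(G1) → V(G2): 0→5, 1→3, 2→0, 3→8, 4→4, 5→2, 6→1, 7→6, 8→9, 9→7

Verify φ preserves adjacency — for each edge of G1, its image is an edge of G2:
  (0,2) → (φ(0),φ(2)) = (0,5) ∈ E(G2) ✓
  (0,4) → (φ(0),φ(4)) = (4,5) ∈ E(G2) ✓
  (0,5) → (φ(0),φ(5)) = (2,5) ∈ E(G2) ✓
  (0,7) → (φ(0),φ(7)) = (5,6) ∈ E(G2) ✓
  (0,8) → (φ(0),φ(8)) = (5,9) ∈ E(G2) ✓
  (1,2) → (φ(1),φ(2)) = (0,3) ∈ E(G2) ✓
  (1,5) → (φ(1),φ(5)) = (2,3) ∈ E(G2) ✓
  (1,7) → (φ(1),φ(7)) = (3,6) ∈ E(G2) ✓
  (2,3) → (φ(2),φ(3)) = (0,8) ∈ E(G2) ✓
  (2,7) → (φ(2),φ(7)) = (0,6) ∈ E(G2) ✓
  (3,5) → (φ(3),φ(5)) = (2,8) ∈ E(G2) ✓
  (3,9) → (φ(3),φ(9)) = (7,8) ∈ E(G2) ✓
  (4,6) → (φ(4),φ(6)) = (1,4) ∈ E(G2) ✓
  (5,6) → (φ(5),φ(6)) = (1,2) ∈ E(G2) ✓
  (5,8) → (φ(5),φ(8)) = (2,9) ∈ E(G2) ✓
  (5,9) → (φ(5),φ(9)) = (2,7) ∈ E(G2) ✓
  (8,9) → (φ(8),φ(9)) = (7,9) ∈ E(G2) ✓
All 17 edges of G1 map to edges of G2, and |E(G1)| = |E(G2)| = 17, so φ is a bijection on edges as well as vertices. Hence G1 ≅ G2.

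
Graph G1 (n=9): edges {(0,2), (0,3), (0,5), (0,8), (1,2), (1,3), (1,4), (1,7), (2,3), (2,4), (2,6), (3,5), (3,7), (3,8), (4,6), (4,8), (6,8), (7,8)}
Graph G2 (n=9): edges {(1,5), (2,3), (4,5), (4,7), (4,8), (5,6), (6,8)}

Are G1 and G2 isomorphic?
No, not isomorphic

The graphs are NOT isomorphic.

Connected components of G1: 1 component(s) with vertex sets [[0, 1, 2, 3, 4, 5, 6, 7, 8]], sizes [9].
Connected components of G2: 3 component(s) with vertex sets [[0], [2, 3], [1, 4, 5, 6, 7, 8]], sizes [1, 2, 6].
The number of connected components (and the multiset of component sizes) is an isomorphism invariant — an isomorphism maps each component of G1 bijectively onto a component of G2. Since G1 has 1 component(s) and G2 has 3, they cannot be isomorphic.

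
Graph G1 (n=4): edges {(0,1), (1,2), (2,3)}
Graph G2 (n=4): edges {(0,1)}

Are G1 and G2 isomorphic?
No, not isomorphic

The graphs are NOT isomorphic.

Counting edges: G1 has 3 edge(s); G2 has 1 edge(s).
Edge count is an isomorphism invariant (a bijection on vertices induces a bijection on edges), so differing edge counts rule out isomorphism.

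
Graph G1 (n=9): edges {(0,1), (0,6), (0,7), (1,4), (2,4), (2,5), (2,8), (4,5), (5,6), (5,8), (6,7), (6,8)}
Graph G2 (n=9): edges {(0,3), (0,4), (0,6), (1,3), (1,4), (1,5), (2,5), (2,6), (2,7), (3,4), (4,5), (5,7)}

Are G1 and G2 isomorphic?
Yes, isomorphic

The graphs are isomorphic.
One valid mapping φ: V(G1) → V(G2): 0→2, 1→6, 2→3, 3→8, 4→0, 5→4, 6→5, 7→7, 8→1

Verify φ preserves adjacency — for each edge of G1, its image is an edge of G2:
  (0,1) → (φ(0),φ(1)) = (2,6) ∈ E(G2) ✓
  (0,6) → (φ(0),φ(6)) = (2,5) ∈ E(G2) ✓
  (0,7) → (φ(0),φ(7)) = (2,7) ∈ E(G2) ✓
  (1,4) → (φ(1),φ(4)) = (0,6) ∈ E(G2) ✓
  (2,4) → (φ(2),φ(4)) = (0,3) ∈ E(G2) ✓
  (2,5) → (φ(2),φ(5)) = (3,4) ∈ E(G2) ✓
  (2,8) → (φ(2),φ(8)) = (1,3) ∈ E(G2) ✓
  (4,5) → (φ(4),φ(5)) = (0,4) ∈ E(G2) ✓
  (5,6) → (φ(5),φ(6)) = (4,5) ∈ E(G2) ✓
  (5,8) → (φ(5),φ(8)) = (1,4) ∈ E(G2) ✓
  (6,7) → (φ(6),φ(7)) = (5,7) ∈ E(G2) ✓
  (6,8) → (φ(6),φ(8)) = (1,5) ∈ E(G2) ✓
All 12 edges of G1 map to edges of G2, and |E(G1)| = |E(G2)| = 12, so φ is a bijection on edges as well as vertices. Hence G1 ≅ G2.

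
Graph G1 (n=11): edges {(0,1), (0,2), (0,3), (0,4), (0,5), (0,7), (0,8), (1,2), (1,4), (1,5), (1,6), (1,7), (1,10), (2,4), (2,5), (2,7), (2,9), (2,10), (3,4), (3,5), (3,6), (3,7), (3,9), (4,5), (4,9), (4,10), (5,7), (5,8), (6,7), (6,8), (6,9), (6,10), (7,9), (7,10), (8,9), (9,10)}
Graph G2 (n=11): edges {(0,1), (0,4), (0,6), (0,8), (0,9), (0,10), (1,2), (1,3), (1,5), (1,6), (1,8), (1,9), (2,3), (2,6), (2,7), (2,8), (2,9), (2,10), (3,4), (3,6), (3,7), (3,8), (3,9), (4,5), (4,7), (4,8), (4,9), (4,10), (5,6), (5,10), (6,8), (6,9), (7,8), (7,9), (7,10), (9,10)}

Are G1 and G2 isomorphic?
Yes, isomorphic

The graphs are isomorphic.
One valid mapping φ: V(G1) → V(G2): 0→1, 1→2, 2→3, 3→0, 4→8, 5→6, 6→10, 7→9, 8→5, 9→4, 10→7

Verify φ preserves adjacency — for each edge of G1, its image is an edge of G2:
  (0,1) → (φ(0),φ(1)) = (1,2) ∈ E(G2) ✓
  (0,2) → (φ(0),φ(2)) = (1,3) ∈ E(G2) ✓
  (0,3) → (φ(0),φ(3)) = (0,1) ∈ E(G2) ✓
  (0,4) → (φ(0),φ(4)) = (1,8) ∈ E(G2) ✓
  (0,5) → (φ(0),φ(5)) = (1,6) ∈ E(G2) ✓
  (0,7) → (φ(0),φ(7)) = (1,9) ∈ E(G2) ✓
  (0,8) → (φ(0),φ(8)) = (1,5) ∈ E(G2) ✓
  (1,2) → (φ(1),φ(2)) = (2,3) ∈ E(G2) ✓
  (1,4) → (φ(1),φ(4)) = (2,8) ∈ E(G2) ✓
  (1,5) → (φ(1),φ(5)) = (2,6) ∈ E(G2) ✓
  (1,6) → (φ(1),φ(6)) = (2,10) ∈ E(G2) ✓
  (1,7) → (φ(1),φ(7)) = (2,9) ∈ E(G2) ✓
  (1,10) → (φ(1),φ(10)) = (2,7) ∈ E(G2) ✓
  (2,4) → (φ(2),φ(4)) = (3,8) ∈ E(G2) ✓
  (2,5) → (φ(2),φ(5)) = (3,6) ∈ E(G2) ✓
  (2,7) → (φ(2),φ(7)) = (3,9) ∈ E(G2) ✓
  (2,9) → (φ(2),φ(9)) = (3,4) ∈ E(G2) ✓
  (2,10) → (φ(2),φ(10)) = (3,7) ∈ E(G2) ✓
  (3,4) → (φ(3),φ(4)) = (0,8) ∈ E(G2) ✓
  (3,5) → (φ(3),φ(5)) = (0,6) ∈ E(G2) ✓
  (3,6) → (φ(3),φ(6)) = (0,10) ∈ E(G2) ✓
  (3,7) → (φ(3),φ(7)) = (0,9) ∈ E(G2) ✓
  (3,9) → (φ(3),φ(9)) = (0,4) ∈ E(G2) ✓
  (4,5) → (φ(4),φ(5)) = (6,8) ∈ E(G2) ✓
  (4,9) → (φ(4),φ(9)) = (4,8) ∈ E(G2) ✓
  (4,10) → (φ(4),φ(10)) = (7,8) ∈ E(G2) ✓
  (5,7) → (φ(5),φ(7)) = (6,9) ∈ E(G2) ✓
  (5,8) → (φ(5),φ(8)) = (5,6) ∈ E(G2) ✓
  (6,7) → (φ(6),φ(7)) = (9,10) ∈ E(G2) ✓
  (6,8) → (φ(6),φ(8)) = (5,10) ∈ E(G2) ✓
  (6,9) → (φ(6),φ(9)) = (4,10) ∈ E(G2) ✓
  (6,10) → (φ(6),φ(10)) = (7,10) ∈ E(G2) ✓
  (7,9) → (φ(7),φ(9)) = (4,9) ∈ E(G2) ✓
  (7,10) → (φ(7),φ(10)) = (7,9) ∈ E(G2) ✓
  (8,9) → (φ(8),φ(9)) = (4,5) ∈ E(G2) ✓
  (9,10) → (φ(9),φ(10)) = (4,7) ∈ E(G2) ✓
All 36 edges of G1 map to edges of G2, and |E(G1)| = |E(G2)| = 36, so φ is a bijection on edges as well as vertices. Hence G1 ≅ G2.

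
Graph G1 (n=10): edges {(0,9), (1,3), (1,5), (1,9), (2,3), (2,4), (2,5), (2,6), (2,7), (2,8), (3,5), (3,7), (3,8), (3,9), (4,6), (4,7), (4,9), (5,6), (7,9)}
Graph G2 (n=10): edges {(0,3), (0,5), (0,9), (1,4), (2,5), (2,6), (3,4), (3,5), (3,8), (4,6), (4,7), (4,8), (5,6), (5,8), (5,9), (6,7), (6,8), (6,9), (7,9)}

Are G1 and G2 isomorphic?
Yes, isomorphic

The graphs are isomorphic.
One valid mapping φ: V(G1) → V(G2): 0→1, 1→7, 2→5, 3→6, 4→3, 5→9, 6→0, 7→8, 8→2, 9→4

Verify φ preserves adjacency — for each edge of G1, its image is an edge of G2:
  (0,9) → (φ(0),φ(9)) = (1,4) ∈ E(G2) ✓
  (1,3) → (φ(1),φ(3)) = (6,7) ∈ E(G2) ✓
  (1,5) → (φ(1),φ(5)) = (7,9) ∈ E(G2) ✓
  (1,9) → (φ(1),φ(9)) = (4,7) ∈ E(G2) ✓
  (2,3) → (φ(2),φ(3)) = (5,6) ∈ E(G2) ✓
  (2,4) → (φ(2),φ(4)) = (3,5) ∈ E(G2) ✓
  (2,5) → (φ(2),φ(5)) = (5,9) ∈ E(G2) ✓
  (2,6) → (φ(2),φ(6)) = (0,5) ∈ E(G2) ✓
  (2,7) → (φ(2),φ(7)) = (5,8) ∈ E(G2) ✓
  (2,8) → (φ(2),φ(8)) = (2,5) ∈ E(G2) ✓
  (3,5) → (φ(3),φ(5)) = (6,9) ∈ E(G2) ✓
  (3,7) → (φ(3),φ(7)) = (6,8) ∈ E(G2) ✓
  (3,8) → (φ(3),φ(8)) = (2,6) ∈ E(G2) ✓
  (3,9) → (φ(3),φ(9)) = (4,6) ∈ E(G2) ✓
  (4,6) → (φ(4),φ(6)) = (0,3) ∈ E(G2) ✓
  (4,7) → (φ(4),φ(7)) = (3,8) ∈ E(G2) ✓
  (4,9) → (φ(4),φ(9)) = (3,4) ∈ E(G2) ✓
  (5,6) → (φ(5),φ(6)) = (0,9) ∈ E(G2) ✓
  (7,9) → (φ(7),φ(9)) = (4,8) ∈ E(G2) ✓
All 19 edges of G1 map to edges of G2, and |E(G1)| = |E(G2)| = 19, so φ is a bijection on edges as well as vertices. Hence G1 ≅ G2.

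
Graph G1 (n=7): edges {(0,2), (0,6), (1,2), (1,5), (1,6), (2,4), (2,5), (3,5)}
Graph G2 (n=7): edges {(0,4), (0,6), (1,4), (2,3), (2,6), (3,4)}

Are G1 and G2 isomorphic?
No, not isomorphic

The graphs are NOT isomorphic.

Counting triangles (3-cliques): G1 has 1, G2 has 0.
Triangle count is an isomorphism invariant, so differing triangle counts rule out isomorphism.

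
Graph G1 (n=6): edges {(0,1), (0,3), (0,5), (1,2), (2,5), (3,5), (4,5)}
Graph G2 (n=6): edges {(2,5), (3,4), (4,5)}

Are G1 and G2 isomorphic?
No, not isomorphic

The graphs are NOT isomorphic.

Connected components of G1: 1 component(s) with vertex sets [[0, 1, 2, 3, 4, 5]], sizes [6].
Connected components of G2: 3 component(s) with vertex sets [[0], [1], [2, 3, 4, 5]], sizes [1, 1, 4].
The number of connected components (and the multiset of component sizes) is an isomorphism invariant — an isomorphism maps each component of G1 bijectively onto a component of G2. Since G1 has 1 component(s) and G2 has 3, they cannot be isomorphic.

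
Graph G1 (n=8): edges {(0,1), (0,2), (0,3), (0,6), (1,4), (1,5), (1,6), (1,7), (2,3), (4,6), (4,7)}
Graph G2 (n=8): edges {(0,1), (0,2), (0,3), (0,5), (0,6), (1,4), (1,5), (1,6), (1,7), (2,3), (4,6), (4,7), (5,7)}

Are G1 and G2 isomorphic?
No, not isomorphic

The graphs are NOT isomorphic.

Counting edges: G1 has 11 edge(s); G2 has 13 edge(s).
Edge count is an isomorphism invariant (a bijection on vertices induces a bijection on edges), so differing edge counts rule out isomorphism.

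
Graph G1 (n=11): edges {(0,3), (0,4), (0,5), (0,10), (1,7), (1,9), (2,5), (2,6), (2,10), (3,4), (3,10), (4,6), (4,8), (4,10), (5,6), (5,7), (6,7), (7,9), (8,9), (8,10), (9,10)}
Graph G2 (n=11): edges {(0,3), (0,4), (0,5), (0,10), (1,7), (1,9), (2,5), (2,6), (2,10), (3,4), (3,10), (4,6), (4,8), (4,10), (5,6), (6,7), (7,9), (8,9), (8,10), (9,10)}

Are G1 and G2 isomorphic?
No, not isomorphic

The graphs are NOT isomorphic.

Counting edges: G1 has 21 edge(s); G2 has 20 edge(s).
Edge count is an isomorphism invariant (a bijection on vertices induces a bijection on edges), so differing edge counts rule out isomorphism.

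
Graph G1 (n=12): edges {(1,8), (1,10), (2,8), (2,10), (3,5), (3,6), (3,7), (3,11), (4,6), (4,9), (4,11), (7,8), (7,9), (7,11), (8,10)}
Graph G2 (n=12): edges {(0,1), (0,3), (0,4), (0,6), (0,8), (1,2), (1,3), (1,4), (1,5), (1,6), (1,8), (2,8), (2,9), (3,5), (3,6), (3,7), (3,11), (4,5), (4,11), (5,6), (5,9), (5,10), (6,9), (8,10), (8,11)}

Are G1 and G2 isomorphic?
No, not isomorphic

The graphs are NOT isomorphic.

Counting triangles (3-cliques): G1 has 3, G2 has 12.
Triangle count is an isomorphism invariant, so differing triangle counts rule out isomorphism.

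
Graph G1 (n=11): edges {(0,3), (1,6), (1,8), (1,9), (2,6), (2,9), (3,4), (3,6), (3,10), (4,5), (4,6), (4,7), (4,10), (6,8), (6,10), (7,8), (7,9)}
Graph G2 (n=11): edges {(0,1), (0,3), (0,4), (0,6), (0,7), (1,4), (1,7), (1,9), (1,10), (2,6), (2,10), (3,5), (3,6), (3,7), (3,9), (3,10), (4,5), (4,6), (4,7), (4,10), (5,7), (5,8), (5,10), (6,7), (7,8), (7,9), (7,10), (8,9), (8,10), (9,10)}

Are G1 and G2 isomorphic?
No, not isomorphic

The graphs are NOT isomorphic.

Degrees in G1: deg(0)=1, deg(1)=3, deg(2)=2, deg(3)=4, deg(4)=5, deg(5)=1, deg(6)=6, deg(7)=3, deg(8)=3, deg(9)=3, deg(10)=3.
Sorted degree sequence of G1: [6, 5, 4, 3, 3, 3, 3, 3, 2, 1, 1].
Degrees in G2: deg(0)=5, deg(1)=5, deg(2)=2, deg(3)=6, deg(4)=6, deg(5)=5, deg(6)=5, deg(7)=9, deg(8)=4, deg(9)=5, deg(10)=8.
Sorted degree sequence of G2: [9, 8, 6, 6, 5, 5, 5, 5, 5, 4, 2].
The (sorted) degree sequence is an isomorphism invariant, so since G1 and G2 have different degree sequences they cannot be isomorphic.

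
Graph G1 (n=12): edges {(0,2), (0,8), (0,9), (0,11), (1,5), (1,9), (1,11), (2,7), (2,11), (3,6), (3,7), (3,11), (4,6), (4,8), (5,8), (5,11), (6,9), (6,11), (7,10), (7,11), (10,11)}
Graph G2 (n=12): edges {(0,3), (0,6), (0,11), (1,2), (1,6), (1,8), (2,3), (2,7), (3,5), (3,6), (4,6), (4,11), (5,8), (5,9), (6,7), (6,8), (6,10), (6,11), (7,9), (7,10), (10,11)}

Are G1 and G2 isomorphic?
Yes, isomorphic

The graphs are isomorphic.
One valid mapping φ: V(G1) → V(G2): 0→3, 1→1, 2→0, 3→10, 4→9, 5→8, 6→7, 7→11, 8→5, 9→2, 10→4, 11→6

Verify φ preserves adjacency — for each edge of G1, its image is an edge of G2:
  (0,2) → (φ(0),φ(2)) = (0,3) ∈ E(G2) ✓
  (0,8) → (φ(0),φ(8)) = (3,5) ∈ E(G2) ✓
  (0,9) → (φ(0),φ(9)) = (2,3) ∈ E(G2) ✓
  (0,11) → (φ(0),φ(11)) = (3,6) ∈ E(G2) ✓
  (1,5) → (φ(1),φ(5)) = (1,8) ∈ E(G2) ✓
  (1,9) → (φ(1),φ(9)) = (1,2) ∈ E(G2) ✓
  (1,11) → (φ(1),φ(11)) = (1,6) ∈ E(G2) ✓
  (2,7) → (φ(2),φ(7)) = (0,11) ∈ E(G2) ✓
  (2,11) → (φ(2),φ(11)) = (0,6) ∈ E(G2) ✓
  (3,6) → (φ(3),φ(6)) = (7,10) ∈ E(G2) ✓
  (3,7) → (φ(3),φ(7)) = (10,11) ∈ E(G2) ✓
  (3,11) → (φ(3),φ(11)) = (6,10) ∈ E(G2) ✓
  (4,6) → (φ(4),φ(6)) = (7,9) ∈ E(G2) ✓
  (4,8) → (φ(4),φ(8)) = (5,9) ∈ E(G2) ✓
  (5,8) → (φ(5),φ(8)) = (5,8) ∈ E(G2) ✓
  (5,11) → (φ(5),φ(11)) = (6,8) ∈ E(G2) ✓
  (6,9) → (φ(6),φ(9)) = (2,7) ∈ E(G2) ✓
  (6,11) → (φ(6),φ(11)) = (6,7) ∈ E(G2) ✓
  (7,10) → (φ(7),φ(10)) = (4,11) ∈ E(G2) ✓
  (7,11) → (φ(7),φ(11)) = (6,11) ∈ E(G2) ✓
  (10,11) → (φ(10),φ(11)) = (4,6) ∈ E(G2) ✓
All 21 edges of G1 map to edges of G2, and |E(G1)| = |E(G2)| = 21, so φ is a bijection on edges as well as vertices. Hence G1 ≅ G2.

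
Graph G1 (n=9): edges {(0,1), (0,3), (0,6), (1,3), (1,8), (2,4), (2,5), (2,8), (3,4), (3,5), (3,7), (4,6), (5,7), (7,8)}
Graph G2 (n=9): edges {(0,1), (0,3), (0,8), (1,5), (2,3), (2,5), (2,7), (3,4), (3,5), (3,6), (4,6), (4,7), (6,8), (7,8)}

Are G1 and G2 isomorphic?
Yes, isomorphic

The graphs are isomorphic.
One valid mapping φ: V(G1) → V(G2): 0→5, 1→2, 2→8, 3→3, 4→0, 5→6, 6→1, 7→4, 8→7

Verify φ preserves adjacency — for each edge of G1, its image is an edge of G2:
  (0,1) → (φ(0),φ(1)) = (2,5) ∈ E(G2) ✓
  (0,3) → (φ(0),φ(3)) = (3,5) ∈ E(G2) ✓
  (0,6) → (φ(0),φ(6)) = (1,5) ∈ E(G2) ✓
  (1,3) → (φ(1),φ(3)) = (2,3) ∈ E(G2) ✓
  (1,8) → (φ(1),φ(8)) = (2,7) ∈ E(G2) ✓
  (2,4) → (φ(2),φ(4)) = (0,8) ∈ E(G2) ✓
  (2,5) → (φ(2),φ(5)) = (6,8) ∈ E(G2) ✓
  (2,8) → (φ(2),φ(8)) = (7,8) ∈ E(G2) ✓
  (3,4) → (φ(3),φ(4)) = (0,3) ∈ E(G2) ✓
  (3,5) → (φ(3),φ(5)) = (3,6) ∈ E(G2) ✓
  (3,7) → (φ(3),φ(7)) = (3,4) ∈ E(G2) ✓
  (4,6) → (φ(4),φ(6)) = (0,1) ∈ E(G2) ✓
  (5,7) → (φ(5),φ(7)) = (4,6) ∈ E(G2) ✓
  (7,8) → (φ(7),φ(8)) = (4,7) ∈ E(G2) ✓
All 14 edges of G1 map to edges of G2, and |E(G1)| = |E(G2)| = 14, so φ is a bijection on edges as well as vertices. Hence G1 ≅ G2.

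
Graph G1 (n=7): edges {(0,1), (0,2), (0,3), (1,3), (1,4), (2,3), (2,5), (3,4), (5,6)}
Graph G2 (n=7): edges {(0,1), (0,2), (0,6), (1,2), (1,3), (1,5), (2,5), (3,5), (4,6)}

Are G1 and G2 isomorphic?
Yes, isomorphic

The graphs are isomorphic.
One valid mapping φ: V(G1) → V(G2): 0→2, 1→5, 2→0, 3→1, 4→3, 5→6, 6→4

Verify φ preserves adjacency — for each edge of G1, its image is an edge of G2:
  (0,1) → (φ(0),φ(1)) = (2,5) ∈ E(G2) ✓
  (0,2) → (φ(0),φ(2)) = (0,2) ∈ E(G2) ✓
  (0,3) → (φ(0),φ(3)) = (1,2) ∈ E(G2) ✓
  (1,3) → (φ(1),φ(3)) = (1,5) ∈ E(G2) ✓
  (1,4) → (φ(1),φ(4)) = (3,5) ∈ E(G2) ✓
  (2,3) → (φ(2),φ(3)) = (0,1) ∈ E(G2) ✓
  (2,5) → (φ(2),φ(5)) = (0,6) ∈ E(G2) ✓
  (3,4) → (φ(3),φ(4)) = (1,3) ∈ E(G2) ✓
  (5,6) → (φ(5),φ(6)) = (4,6) ∈ E(G2) ✓
All 9 edges of G1 map to edges of G2, and |E(G1)| = |E(G2)| = 9, so φ is a bijection on edges as well as vertices. Hence G1 ≅ G2.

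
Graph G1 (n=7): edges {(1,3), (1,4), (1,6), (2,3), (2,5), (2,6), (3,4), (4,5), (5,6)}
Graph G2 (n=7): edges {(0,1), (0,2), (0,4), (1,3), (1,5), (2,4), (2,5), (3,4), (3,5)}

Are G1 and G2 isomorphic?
Yes, isomorphic

The graphs are isomorphic.
One valid mapping φ: V(G1) → V(G2): 0→6, 1→1, 2→4, 3→3, 4→5, 5→2, 6→0

Verify φ preserves adjacency — for each edge of G1, its image is an edge of G2:
  (1,3) → (φ(1),φ(3)) = (1,3) ∈ E(G2) ✓
  (1,4) → (φ(1),φ(4)) = (1,5) ∈ E(G2) ✓
  (1,6) → (φ(1),φ(6)) = (0,1) ∈ E(G2) ✓
  (2,3) → (φ(2),φ(3)) = (3,4) ∈ E(G2) ✓
  (2,5) → (φ(2),φ(5)) = (2,4) ∈ E(G2) ✓
  (2,6) → (φ(2),φ(6)) = (0,4) ∈ E(G2) ✓
  (3,4) → (φ(3),φ(4)) = (3,5) ∈ E(G2) ✓
  (4,5) → (φ(4),φ(5)) = (2,5) ∈ E(G2) ✓
  (5,6) → (φ(5),φ(6)) = (0,2) ∈ E(G2) ✓
All 9 edges of G1 map to edges of G2, and |E(G1)| = |E(G2)| = 9, so φ is a bijection on edges as well as vertices. Hence G1 ≅ G2.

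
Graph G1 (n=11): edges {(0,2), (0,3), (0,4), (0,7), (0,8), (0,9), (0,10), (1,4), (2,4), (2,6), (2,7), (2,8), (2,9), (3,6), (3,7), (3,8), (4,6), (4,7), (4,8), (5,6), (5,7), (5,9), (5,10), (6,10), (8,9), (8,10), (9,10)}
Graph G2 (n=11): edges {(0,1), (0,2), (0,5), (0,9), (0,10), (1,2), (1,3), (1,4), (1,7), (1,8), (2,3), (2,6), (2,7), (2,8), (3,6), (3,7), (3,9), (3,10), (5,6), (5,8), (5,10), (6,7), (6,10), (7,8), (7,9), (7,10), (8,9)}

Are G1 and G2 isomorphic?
Yes, isomorphic

The graphs are isomorphic.
One valid mapping φ: V(G1) → V(G2): 0→7, 1→4, 2→2, 3→9, 4→1, 5→5, 6→0, 7→8, 8→3, 9→6, 10→10

Verify φ preserves adjacency — for each edge of G1, its image is an edge of G2:
  (0,2) → (φ(0),φ(2)) = (2,7) ∈ E(G2) ✓
  (0,3) → (φ(0),φ(3)) = (7,9) ∈ E(G2) ✓
  (0,4) → (φ(0),φ(4)) = (1,7) ∈ E(G2) ✓
  (0,7) → (φ(0),φ(7)) = (7,8) ∈ E(G2) ✓
  (0,8) → (φ(0),φ(8)) = (3,7) ∈ E(G2) ✓
  (0,9) → (φ(0),φ(9)) = (6,7) ∈ E(G2) ✓
  (0,10) → (φ(0),φ(10)) = (7,10) ∈ E(G2) ✓
  (1,4) → (φ(1),φ(4)) = (1,4) ∈ E(G2) ✓
  (2,4) → (φ(2),φ(4)) = (1,2) ∈ E(G2) ✓
  (2,6) → (φ(2),φ(6)) = (0,2) ∈ E(G2) ✓
  (2,7) → (φ(2),φ(7)) = (2,8) ∈ E(G2) ✓
  (2,8) → (φ(2),φ(8)) = (2,3) ∈ E(G2) ✓
  (2,9) → (φ(2),φ(9)) = (2,6) ∈ E(G2) ✓
  (3,6) → (φ(3),φ(6)) = (0,9) ∈ E(G2) ✓
  (3,7) → (φ(3),φ(7)) = (8,9) ∈ E(G2) ✓
  (3,8) → (φ(3),φ(8)) = (3,9) ∈ E(G2) ✓
  (4,6) → (φ(4),φ(6)) = (0,1) ∈ E(G2) ✓
  (4,7) → (φ(4),φ(7)) = (1,8) ∈ E(G2) ✓
  (4,8) → (φ(4),φ(8)) = (1,3) ∈ E(G2) ✓
  (5,6) → (φ(5),φ(6)) = (0,5) ∈ E(G2) ✓
  (5,7) → (φ(5),φ(7)) = (5,8) ∈ E(G2) ✓
  (5,9) → (φ(5),φ(9)) = (5,6) ∈ E(G2) ✓
  (5,10) → (φ(5),φ(10)) = (5,10) ∈ E(G2) ✓
  (6,10) → (φ(6),φ(10)) = (0,10) ∈ E(G2) ✓
  (8,9) → (φ(8),φ(9)) = (3,6) ∈ E(G2) ✓
  (8,10) → (φ(8),φ(10)) = (3,10) ∈ E(G2) ✓
  (9,10) → (φ(9),φ(10)) = (6,10) ∈ E(G2) ✓
All 27 edges of G1 map to edges of G2, and |E(G1)| = |E(G2)| = 27, so φ is a bijection on edges as well as vertices. Hence G1 ≅ G2.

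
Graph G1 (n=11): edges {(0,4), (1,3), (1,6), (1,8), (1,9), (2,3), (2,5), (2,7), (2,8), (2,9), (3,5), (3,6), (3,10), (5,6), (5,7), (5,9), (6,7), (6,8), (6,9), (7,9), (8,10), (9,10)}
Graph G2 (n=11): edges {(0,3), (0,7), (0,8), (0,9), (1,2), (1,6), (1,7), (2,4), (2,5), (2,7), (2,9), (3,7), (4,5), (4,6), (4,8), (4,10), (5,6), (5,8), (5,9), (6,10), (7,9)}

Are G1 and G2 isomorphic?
No, not isomorphic

The graphs are NOT isomorphic.

Connected components of G1: 2 component(s) with vertex sets [[0, 4], [1, 2, 3, 5, 6, 7, 8, 9, 10]], sizes [2, 9].
Connected components of G2: 1 component(s) with vertex sets [[0, 1, 2, 3, 4, 5, 6, 7, 8, 9, 10]], sizes [11].
The number of connected components (and the multiset of component sizes) is an isomorphism invariant — an isomorphism maps each component of G1 bijectively onto a component of G2. Since G1 has 2 component(s) and G2 has 1, they cannot be isomorphic.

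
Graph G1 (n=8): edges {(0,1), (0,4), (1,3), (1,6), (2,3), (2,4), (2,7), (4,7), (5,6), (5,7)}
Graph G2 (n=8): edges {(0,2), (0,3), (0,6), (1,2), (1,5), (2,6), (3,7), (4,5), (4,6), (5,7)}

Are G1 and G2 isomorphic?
Yes, isomorphic

The graphs are isomorphic.
One valid mapping φ: V(G1) → V(G2): 0→4, 1→5, 2→2, 3→1, 4→6, 5→3, 6→7, 7→0

Verify φ preserves adjacency — for each edge of G1, its image is an edge of G2:
  (0,1) → (φ(0),φ(1)) = (4,5) ∈ E(G2) ✓
  (0,4) → (φ(0),φ(4)) = (4,6) ∈ E(G2) ✓
  (1,3) → (φ(1),φ(3)) = (1,5) ∈ E(G2) ✓
  (1,6) → (φ(1),φ(6)) = (5,7) ∈ E(G2) ✓
  (2,3) → (φ(2),φ(3)) = (1,2) ∈ E(G2) ✓
  (2,4) → (φ(2),φ(4)) = (2,6) ∈ E(G2) ✓
  (2,7) → (φ(2),φ(7)) = (0,2) ∈ E(G2) ✓
  (4,7) → (φ(4),φ(7)) = (0,6) ∈ E(G2) ✓
  (5,6) → (φ(5),φ(6)) = (3,7) ∈ E(G2) ✓
  (5,7) → (φ(5),φ(7)) = (0,3) ∈ E(G2) ✓
All 10 edges of G1 map to edges of G2, and |E(G1)| = |E(G2)| = 10, so φ is a bijection on edges as well as vertices. Hence G1 ≅ G2.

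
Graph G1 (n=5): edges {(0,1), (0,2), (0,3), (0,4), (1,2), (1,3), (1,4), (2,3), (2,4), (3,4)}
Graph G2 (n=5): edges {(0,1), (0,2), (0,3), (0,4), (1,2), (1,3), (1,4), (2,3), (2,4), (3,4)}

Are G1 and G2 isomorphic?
Yes, isomorphic

The graphs are isomorphic.
One valid mapping φ: V(G1) → V(G2): 0→0, 1→2, 2→4, 3→1, 4→3

Verify φ preserves adjacency — for each edge of G1, its image is an edge of G2:
  (0,1) → (φ(0),φ(1)) = (0,2) ∈ E(G2) ✓
  (0,2) → (φ(0),φ(2)) = (0,4) ∈ E(G2) ✓
  (0,3) → (φ(0),φ(3)) = (0,1) ∈ E(G2) ✓
  (0,4) → (φ(0),φ(4)) = (0,3) ∈ E(G2) ✓
  (1,2) → (φ(1),φ(2)) = (2,4) ∈ E(G2) ✓
  (1,3) → (φ(1),φ(3)) = (1,2) ∈ E(G2) ✓
  (1,4) → (φ(1),φ(4)) = (2,3) ∈ E(G2) ✓
  (2,3) → (φ(2),φ(3)) = (1,4) ∈ E(G2) ✓
  (2,4) → (φ(2),φ(4)) = (3,4) ∈ E(G2) ✓
  (3,4) → (φ(3),φ(4)) = (1,3) ∈ E(G2) ✓
All 10 edges of G1 map to edges of G2, and |E(G1)| = |E(G2)| = 10, so φ is a bijection on edges as well as vertices. Hence G1 ≅ G2.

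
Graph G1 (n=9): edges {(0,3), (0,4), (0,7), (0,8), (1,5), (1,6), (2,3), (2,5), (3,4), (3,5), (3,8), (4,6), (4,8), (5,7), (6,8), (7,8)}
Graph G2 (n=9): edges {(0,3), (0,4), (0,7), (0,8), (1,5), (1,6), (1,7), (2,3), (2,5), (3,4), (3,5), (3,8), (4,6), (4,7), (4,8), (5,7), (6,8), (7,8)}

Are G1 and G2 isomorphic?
No, not isomorphic

The graphs are NOT isomorphic.

Counting edges: G1 has 16 edge(s); G2 has 18 edge(s).
Edge count is an isomorphism invariant (a bijection on vertices induces a bijection on edges), so differing edge counts rule out isomorphism.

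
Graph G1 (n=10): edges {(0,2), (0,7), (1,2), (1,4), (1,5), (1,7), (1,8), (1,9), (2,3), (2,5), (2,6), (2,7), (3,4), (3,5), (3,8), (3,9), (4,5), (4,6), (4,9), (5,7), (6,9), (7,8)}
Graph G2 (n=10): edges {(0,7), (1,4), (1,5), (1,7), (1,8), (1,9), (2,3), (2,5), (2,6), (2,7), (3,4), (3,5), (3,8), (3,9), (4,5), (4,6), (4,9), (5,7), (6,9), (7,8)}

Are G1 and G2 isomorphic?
No, not isomorphic

The graphs are NOT isomorphic.

Counting edges: G1 has 22 edge(s); G2 has 20 edge(s).
Edge count is an isomorphism invariant (a bijection on vertices induces a bijection on edges), so differing edge counts rule out isomorphism.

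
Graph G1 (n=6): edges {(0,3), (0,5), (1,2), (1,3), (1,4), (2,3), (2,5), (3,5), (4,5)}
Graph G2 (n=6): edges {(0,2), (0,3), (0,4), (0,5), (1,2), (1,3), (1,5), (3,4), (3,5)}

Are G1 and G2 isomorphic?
Yes, isomorphic

The graphs are isomorphic.
One valid mapping φ: V(G1) → V(G2): 0→4, 1→1, 2→5, 3→3, 4→2, 5→0

Verify φ preserves adjacency — for each edge of G1, its image is an edge of G2:
  (0,3) → (φ(0),φ(3)) = (3,4) ∈ E(G2) ✓
  (0,5) → (φ(0),φ(5)) = (0,4) ∈ E(G2) ✓
  (1,2) → (φ(1),φ(2)) = (1,5) ∈ E(G2) ✓
  (1,3) → (φ(1),φ(3)) = (1,3) ∈ E(G2) ✓
  (1,4) → (φ(1),φ(4)) = (1,2) ∈ E(G2) ✓
  (2,3) → (φ(2),φ(3)) = (3,5) ∈ E(G2) ✓
  (2,5) → (φ(2),φ(5)) = (0,5) ∈ E(G2) ✓
  (3,5) → (φ(3),φ(5)) = (0,3) ∈ E(G2) ✓
  (4,5) → (φ(4),φ(5)) = (0,2) ∈ E(G2) ✓
All 9 edges of G1 map to edges of G2, and |E(G1)| = |E(G2)| = 9, so φ is a bijection on edges as well as vertices. Hence G1 ≅ G2.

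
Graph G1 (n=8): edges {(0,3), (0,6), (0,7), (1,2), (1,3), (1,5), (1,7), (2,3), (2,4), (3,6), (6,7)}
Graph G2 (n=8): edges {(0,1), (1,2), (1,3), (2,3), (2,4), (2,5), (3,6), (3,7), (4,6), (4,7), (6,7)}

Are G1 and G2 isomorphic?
Yes, isomorphic

The graphs are isomorphic.
One valid mapping φ: V(G1) → V(G2): 0→6, 1→2, 2→1, 3→3, 4→0, 5→5, 6→7, 7→4

Verify φ preserves adjacency — for each edge of G1, its image is an edge of G2:
  (0,3) → (φ(0),φ(3)) = (3,6) ∈ E(G2) ✓
  (0,6) → (φ(0),φ(6)) = (6,7) ∈ E(G2) ✓
  (0,7) → (φ(0),φ(7)) = (4,6) ∈ E(G2) ✓
  (1,2) → (φ(1),φ(2)) = (1,2) ∈ E(G2) ✓
  (1,3) → (φ(1),φ(3)) = (2,3) ∈ E(G2) ✓
  (1,5) → (φ(1),φ(5)) = (2,5) ∈ E(G2) ✓
  (1,7) → (φ(1),φ(7)) = (2,4) ∈ E(G2) ✓
  (2,3) → (φ(2),φ(3)) = (1,3) ∈ E(G2) ✓
  (2,4) → (φ(2),φ(4)) = (0,1) ∈ E(G2) ✓
  (3,6) → (φ(3),φ(6)) = (3,7) ∈ E(G2) ✓
  (6,7) → (φ(6),φ(7)) = (4,7) ∈ E(G2) ✓
All 11 edges of G1 map to edges of G2, and |E(G1)| = |E(G2)| = 11, so φ is a bijection on edges as well as vertices. Hence G1 ≅ G2.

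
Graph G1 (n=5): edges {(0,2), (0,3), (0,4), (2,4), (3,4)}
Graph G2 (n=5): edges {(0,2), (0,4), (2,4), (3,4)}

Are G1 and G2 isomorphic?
No, not isomorphic

The graphs are NOT isomorphic.

Counting edges: G1 has 5 edge(s); G2 has 4 edge(s).
Edge count is an isomorphism invariant (a bijection on vertices induces a bijection on edges), so differing edge counts rule out isomorphism.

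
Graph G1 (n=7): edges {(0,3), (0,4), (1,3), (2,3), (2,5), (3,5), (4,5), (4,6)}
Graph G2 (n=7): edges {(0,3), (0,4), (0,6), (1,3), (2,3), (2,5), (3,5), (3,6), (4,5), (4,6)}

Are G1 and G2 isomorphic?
No, not isomorphic

The graphs are NOT isomorphic.

Counting edges: G1 has 8 edge(s); G2 has 10 edge(s).
Edge count is an isomorphism invariant (a bijection on vertices induces a bijection on edges), so differing edge counts rule out isomorphism.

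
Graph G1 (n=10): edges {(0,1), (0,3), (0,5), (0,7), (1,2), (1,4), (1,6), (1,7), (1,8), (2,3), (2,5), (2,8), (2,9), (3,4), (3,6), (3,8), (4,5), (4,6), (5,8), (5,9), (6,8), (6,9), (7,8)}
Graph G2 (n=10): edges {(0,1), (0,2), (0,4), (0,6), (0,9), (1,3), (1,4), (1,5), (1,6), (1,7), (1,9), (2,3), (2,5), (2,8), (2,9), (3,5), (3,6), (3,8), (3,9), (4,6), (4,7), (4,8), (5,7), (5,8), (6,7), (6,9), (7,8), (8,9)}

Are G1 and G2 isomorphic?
No, not isomorphic

The graphs are NOT isomorphic.

Degrees in G1: deg(0)=4, deg(1)=6, deg(2)=5, deg(3)=5, deg(4)=4, deg(5)=5, deg(6)=5, deg(7)=3, deg(8)=6, deg(9)=3.
Sorted degree sequence of G1: [6, 6, 5, 5, 5, 5, 4, 4, 3, 3].
Degrees in G2: deg(0)=5, deg(1)=7, deg(2)=5, deg(3)=6, deg(4)=5, deg(5)=5, deg(6)=6, deg(7)=5, deg(8)=6, deg(9)=6.
Sorted degree sequence of G2: [7, 6, 6, 6, 6, 5, 5, 5, 5, 5].
The (sorted) degree sequence is an isomorphism invariant, so since G1 and G2 have different degree sequences they cannot be isomorphic.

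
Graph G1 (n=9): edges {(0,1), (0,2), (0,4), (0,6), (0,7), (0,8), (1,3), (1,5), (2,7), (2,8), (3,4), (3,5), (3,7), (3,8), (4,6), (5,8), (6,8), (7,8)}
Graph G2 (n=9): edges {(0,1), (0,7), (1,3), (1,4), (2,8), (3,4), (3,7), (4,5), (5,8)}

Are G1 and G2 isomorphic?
No, not isomorphic

The graphs are NOT isomorphic.

Connected components of G1: 1 component(s) with vertex sets [[0, 1, 2, 3, 4, 5, 6, 7, 8]], sizes [9].
Connected components of G2: 2 component(s) with vertex sets [[6], [0, 1, 2, 3, 4, 5, 7, 8]], sizes [1, 8].
The number of connected components (and the multiset of component sizes) is an isomorphism invariant — an isomorphism maps each component of G1 bijectively onto a component of G2. Since G1 has 1 component(s) and G2 has 2, they cannot be isomorphic.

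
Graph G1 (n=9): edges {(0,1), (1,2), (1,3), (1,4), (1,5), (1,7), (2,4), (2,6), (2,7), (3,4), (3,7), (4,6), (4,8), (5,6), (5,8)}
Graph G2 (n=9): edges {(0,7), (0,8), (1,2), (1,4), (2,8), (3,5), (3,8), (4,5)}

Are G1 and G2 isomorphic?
No, not isomorphic

The graphs are NOT isomorphic.

Connected components of G1: 1 component(s) with vertex sets [[0, 1, 2, 3, 4, 5, 6, 7, 8]], sizes [9].
Connected components of G2: 2 component(s) with vertex sets [[6], [0, 1, 2, 3, 4, 5, 7, 8]], sizes [1, 8].
The number of connected components (and the multiset of component sizes) is an isomorphism invariant — an isomorphism maps each component of G1 bijectively onto a component of G2. Since G1 has 1 component(s) and G2 has 2, they cannot be isomorphic.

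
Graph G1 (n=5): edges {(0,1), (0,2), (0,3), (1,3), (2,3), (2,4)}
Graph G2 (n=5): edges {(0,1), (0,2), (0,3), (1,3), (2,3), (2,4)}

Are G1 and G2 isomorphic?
Yes, isomorphic

The graphs are isomorphic.
One valid mapping φ: V(G1) → V(G2): 0→0, 1→1, 2→2, 3→3, 4→4

Verify φ preserves adjacency — for each edge of G1, its image is an edge of G2:
  (0,1) → (φ(0),φ(1)) = (0,1) ∈ E(G2) ✓
  (0,2) → (φ(0),φ(2)) = (0,2) ∈ E(G2) ✓
  (0,3) → (φ(0),φ(3)) = (0,3) ∈ E(G2) ✓
  (1,3) → (φ(1),φ(3)) = (1,3) ∈ E(G2) ✓
  (2,3) → (φ(2),φ(3)) = (2,3) ∈ E(G2) ✓
  (2,4) → (φ(2),φ(4)) = (2,4) ∈ E(G2) ✓
All 6 edges of G1 map to edges of G2, and |E(G1)| = |E(G2)| = 6, so φ is a bijection on edges as well as vertices. Hence G1 ≅ G2.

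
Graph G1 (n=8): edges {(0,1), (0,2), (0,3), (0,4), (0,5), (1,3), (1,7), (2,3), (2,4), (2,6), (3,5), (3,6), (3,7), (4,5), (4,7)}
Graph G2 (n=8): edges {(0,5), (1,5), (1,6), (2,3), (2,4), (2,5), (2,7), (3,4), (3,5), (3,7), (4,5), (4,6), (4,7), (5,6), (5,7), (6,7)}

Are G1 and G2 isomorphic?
No, not isomorphic

The graphs are NOT isomorphic.

Counting triangles (3-cliques): G1 has 7, G2 has 14.
Triangle count is an isomorphism invariant, so differing triangle counts rule out isomorphism.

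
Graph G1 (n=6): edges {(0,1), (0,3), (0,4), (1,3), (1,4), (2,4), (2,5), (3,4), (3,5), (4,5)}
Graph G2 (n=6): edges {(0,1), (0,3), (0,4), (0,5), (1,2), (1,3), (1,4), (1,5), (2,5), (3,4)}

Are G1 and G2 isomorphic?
Yes, isomorphic

The graphs are isomorphic.
One valid mapping φ: V(G1) → V(G2): 0→3, 1→4, 2→2, 3→0, 4→1, 5→5

Verify φ preserves adjacency — for each edge of G1, its image is an edge of G2:
  (0,1) → (φ(0),φ(1)) = (3,4) ∈ E(G2) ✓
  (0,3) → (φ(0),φ(3)) = (0,3) ∈ E(G2) ✓
  (0,4) → (φ(0),φ(4)) = (1,3) ∈ E(G2) ✓
  (1,3) → (φ(1),φ(3)) = (0,4) ∈ E(G2) ✓
  (1,4) → (φ(1),φ(4)) = (1,4) ∈ E(G2) ✓
  (2,4) → (φ(2),φ(4)) = (1,2) ∈ E(G2) ✓
  (2,5) → (φ(2),φ(5)) = (2,5) ∈ E(G2) ✓
  (3,4) → (φ(3),φ(4)) = (0,1) ∈ E(G2) ✓
  (3,5) → (φ(3),φ(5)) = (0,5) ∈ E(G2) ✓
  (4,5) → (φ(4),φ(5)) = (1,5) ∈ E(G2) ✓
All 10 edges of G1 map to edges of G2, and |E(G1)| = |E(G2)| = 10, so φ is a bijection on edges as well as vertices. Hence G1 ≅ G2.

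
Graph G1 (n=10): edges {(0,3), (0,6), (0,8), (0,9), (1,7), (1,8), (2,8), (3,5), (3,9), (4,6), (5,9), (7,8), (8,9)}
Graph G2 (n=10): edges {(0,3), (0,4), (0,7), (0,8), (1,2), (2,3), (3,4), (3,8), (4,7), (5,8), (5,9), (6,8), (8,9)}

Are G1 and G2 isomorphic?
Yes, isomorphic

The graphs are isomorphic.
One valid mapping φ: V(G1) → V(G2): 0→3, 1→9, 2→6, 3→4, 4→1, 5→7, 6→2, 7→5, 8→8, 9→0

Verify φ preserves adjacency — for each edge of G1, its image is an edge of G2:
  (0,3) → (φ(0),φ(3)) = (3,4) ∈ E(G2) ✓
  (0,6) → (φ(0),φ(6)) = (2,3) ∈ E(G2) ✓
  (0,8) → (φ(0),φ(8)) = (3,8) ∈ E(G2) ✓
  (0,9) → (φ(0),φ(9)) = (0,3) ∈ E(G2) ✓
  (1,7) → (φ(1),φ(7)) = (5,9) ∈ E(G2) ✓
  (1,8) → (φ(1),φ(8)) = (8,9) ∈ E(G2) ✓
  (2,8) → (φ(2),φ(8)) = (6,8) ∈ E(G2) ✓
  (3,5) → (φ(3),φ(5)) = (4,7) ∈ E(G2) ✓
  (3,9) → (φ(3),φ(9)) = (0,4) ∈ E(G2) ✓
  (4,6) → (φ(4),φ(6)) = (1,2) ∈ E(G2) ✓
  (5,9) → (φ(5),φ(9)) = (0,7) ∈ E(G2) ✓
  (7,8) → (φ(7),φ(8)) = (5,8) ∈ E(G2) ✓
  (8,9) → (φ(8),φ(9)) = (0,8) ∈ E(G2) ✓
All 13 edges of G1 map to edges of G2, and |E(G1)| = |E(G2)| = 13, so φ is a bijection on edges as well as vertices. Hence G1 ≅ G2.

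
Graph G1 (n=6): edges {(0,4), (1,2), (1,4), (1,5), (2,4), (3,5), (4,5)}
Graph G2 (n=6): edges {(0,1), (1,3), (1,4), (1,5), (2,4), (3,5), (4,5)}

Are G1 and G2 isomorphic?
Yes, isomorphic

The graphs are isomorphic.
One valid mapping φ: V(G1) → V(G2): 0→0, 1→5, 2→3, 3→2, 4→1, 5→4

Verify φ preserves adjacency — for each edge of G1, its image is an edge of G2:
  (0,4) → (φ(0),φ(4)) = (0,1) ∈ E(G2) ✓
  (1,2) → (φ(1),φ(2)) = (3,5) ∈ E(G2) ✓
  (1,4) → (φ(1),φ(4)) = (1,5) ∈ E(G2) ✓
  (1,5) → (φ(1),φ(5)) = (4,5) ∈ E(G2) ✓
  (2,4) → (φ(2),φ(4)) = (1,3) ∈ E(G2) ✓
  (3,5) → (φ(3),φ(5)) = (2,4) ∈ E(G2) ✓
  (4,5) → (φ(4),φ(5)) = (1,4) ∈ E(G2) ✓
All 7 edges of G1 map to edges of G2, and |E(G1)| = |E(G2)| = 7, so φ is a bijection on edges as well as vertices. Hence G1 ≅ G2.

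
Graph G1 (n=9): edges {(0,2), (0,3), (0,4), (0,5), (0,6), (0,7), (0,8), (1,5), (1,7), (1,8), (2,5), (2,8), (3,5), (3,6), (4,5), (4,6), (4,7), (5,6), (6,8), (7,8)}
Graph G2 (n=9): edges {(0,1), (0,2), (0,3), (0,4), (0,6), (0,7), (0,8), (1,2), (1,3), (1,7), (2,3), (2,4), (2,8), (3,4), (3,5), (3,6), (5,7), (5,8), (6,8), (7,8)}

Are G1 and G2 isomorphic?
Yes, isomorphic

The graphs are isomorphic.
One valid mapping φ: V(G1) → V(G2): 0→0, 1→5, 2→6, 3→4, 4→1, 5→3, 6→2, 7→7, 8→8

Verify φ preserves adjacency — for each edge of G1, its image is an edge of G2:
  (0,2) → (φ(0),φ(2)) = (0,6) ∈ E(G2) ✓
  (0,3) → (φ(0),φ(3)) = (0,4) ∈ E(G2) ✓
  (0,4) → (φ(0),φ(4)) = (0,1) ∈ E(G2) ✓
  (0,5) → (φ(0),φ(5)) = (0,3) ∈ E(G2) ✓
  (0,6) → (φ(0),φ(6)) = (0,2) ∈ E(G2) ✓
  (0,7) → (φ(0),φ(7)) = (0,7) ∈ E(G2) ✓
  (0,8) → (φ(0),φ(8)) = (0,8) ∈ E(G2) ✓
  (1,5) → (φ(1),φ(5)) = (3,5) ∈ E(G2) ✓
  (1,7) → (φ(1),φ(7)) = (5,7) ∈ E(G2) ✓
  (1,8) → (φ(1),φ(8)) = (5,8) ∈ E(G2) ✓
  (2,5) → (φ(2),φ(5)) = (3,6) ∈ E(G2) ✓
  (2,8) → (φ(2),φ(8)) = (6,8) ∈ E(G2) ✓
  (3,5) → (φ(3),φ(5)) = (3,4) ∈ E(G2) ✓
  (3,6) → (φ(3),φ(6)) = (2,4) ∈ E(G2) ✓
  (4,5) → (φ(4),φ(5)) = (1,3) ∈ E(G2) ✓
  (4,6) → (φ(4),φ(6)) = (1,2) ∈ E(G2) ✓
  (4,7) → (φ(4),φ(7)) = (1,7) ∈ E(G2) ✓
  (5,6) → (φ(5),φ(6)) = (2,3) ∈ E(G2) ✓
  (6,8) → (φ(6),φ(8)) = (2,8) ∈ E(G2) ✓
  (7,8) → (φ(7),φ(8)) = (7,8) ∈ E(G2) ✓
All 20 edges of G1 map to edges of G2, and |E(G1)| = |E(G2)| = 20, so φ is a bijection on edges as well as vertices. Hence G1 ≅ G2.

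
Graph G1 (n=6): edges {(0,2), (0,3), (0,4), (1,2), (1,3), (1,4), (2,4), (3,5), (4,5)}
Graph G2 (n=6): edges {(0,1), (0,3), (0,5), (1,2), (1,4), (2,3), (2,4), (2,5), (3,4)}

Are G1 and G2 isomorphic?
Yes, isomorphic

The graphs are isomorphic.
One valid mapping φ: V(G1) → V(G2): 0→3, 1→1, 2→4, 3→0, 4→2, 5→5

Verify φ preserves adjacency — for each edge of G1, its image is an edge of G2:
  (0,2) → (φ(0),φ(2)) = (3,4) ∈ E(G2) ✓
  (0,3) → (φ(0),φ(3)) = (0,3) ∈ E(G2) ✓
  (0,4) → (φ(0),φ(4)) = (2,3) ∈ E(G2) ✓
  (1,2) → (φ(1),φ(2)) = (1,4) ∈ E(G2) ✓
  (1,3) → (φ(1),φ(3)) = (0,1) ∈ E(G2) ✓
  (1,4) → (φ(1),φ(4)) = (1,2) ∈ E(G2) ✓
  (2,4) → (φ(2),φ(4)) = (2,4) ∈ E(G2) ✓
  (3,5) → (φ(3),φ(5)) = (0,5) ∈ E(G2) ✓
  (4,5) → (φ(4),φ(5)) = (2,5) ∈ E(G2) ✓
All 9 edges of G1 map to edges of G2, and |E(G1)| = |E(G2)| = 9, so φ is a bijection on edges as well as vertices. Hence G1 ≅ G2.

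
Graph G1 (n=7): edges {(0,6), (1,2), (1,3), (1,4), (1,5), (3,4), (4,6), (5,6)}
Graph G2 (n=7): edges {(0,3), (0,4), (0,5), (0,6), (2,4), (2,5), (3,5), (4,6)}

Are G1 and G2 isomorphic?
No, not isomorphic

The graphs are NOT isomorphic.

Counting triangles (3-cliques): G1 has 1, G2 has 2.
Triangle count is an isomorphism invariant, so differing triangle counts rule out isomorphism.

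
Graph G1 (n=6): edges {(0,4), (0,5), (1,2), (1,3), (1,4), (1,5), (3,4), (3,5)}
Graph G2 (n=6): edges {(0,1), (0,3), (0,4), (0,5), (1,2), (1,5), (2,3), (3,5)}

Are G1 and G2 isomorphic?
Yes, isomorphic

The graphs are isomorphic.
One valid mapping φ: V(G1) → V(G2): 0→2, 1→0, 2→4, 3→5, 4→1, 5→3

Verify φ preserves adjacency — for each edge of G1, its image is an edge of G2:
  (0,4) → (φ(0),φ(4)) = (1,2) ∈ E(G2) ✓
  (0,5) → (φ(0),φ(5)) = (2,3) ∈ E(G2) ✓
  (1,2) → (φ(1),φ(2)) = (0,4) ∈ E(G2) ✓
  (1,3) → (φ(1),φ(3)) = (0,5) ∈ E(G2) ✓
  (1,4) → (φ(1),φ(4)) = (0,1) ∈ E(G2) ✓
  (1,5) → (φ(1),φ(5)) = (0,3) ∈ E(G2) ✓
  (3,4) → (φ(3),φ(4)) = (1,5) ∈ E(G2) ✓
  (3,5) → (φ(3),φ(5)) = (3,5) ∈ E(G2) ✓
All 8 edges of G1 map to edges of G2, and |E(G1)| = |E(G2)| = 8, so φ is a bijection on edges as well as vertices. Hence G1 ≅ G2.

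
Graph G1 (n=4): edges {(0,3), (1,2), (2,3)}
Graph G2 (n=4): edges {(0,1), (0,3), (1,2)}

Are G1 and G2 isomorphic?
Yes, isomorphic

The graphs are isomorphic.
One valid mapping φ: V(G1) → V(G2): 0→3, 1→2, 2→1, 3→0

Verify φ preserves adjacency — for each edge of G1, its image is an edge of G2:
  (0,3) → (φ(0),φ(3)) = (0,3) ∈ E(G2) ✓
  (1,2) → (φ(1),φ(2)) = (1,2) ∈ E(G2) ✓
  (2,3) → (φ(2),φ(3)) = (0,1) ∈ E(G2) ✓
All 3 edges of G1 map to edges of G2, and |E(G1)| = |E(G2)| = 3, so φ is a bijection on edges as well as vertices. Hence G1 ≅ G2.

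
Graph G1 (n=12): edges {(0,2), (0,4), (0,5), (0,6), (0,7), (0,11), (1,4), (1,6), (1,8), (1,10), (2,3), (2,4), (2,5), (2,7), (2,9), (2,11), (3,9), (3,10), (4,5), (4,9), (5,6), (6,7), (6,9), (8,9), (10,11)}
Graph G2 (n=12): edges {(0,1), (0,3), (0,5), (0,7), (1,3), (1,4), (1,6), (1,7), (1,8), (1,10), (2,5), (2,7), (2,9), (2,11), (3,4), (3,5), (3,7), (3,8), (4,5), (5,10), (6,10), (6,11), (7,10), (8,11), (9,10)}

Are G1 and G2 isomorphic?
Yes, isomorphic

The graphs are isomorphic.
One valid mapping φ: V(G1) → V(G2): 0→3, 1→2, 2→1, 3→6, 4→7, 5→0, 6→5, 7→4, 8→9, 9→10, 10→11, 11→8

Verify φ preserves adjacency — for each edge of G1, its image is an edge of G2:
  (0,2) → (φ(0),φ(2)) = (1,3) ∈ E(G2) ✓
  (0,4) → (φ(0),φ(4)) = (3,7) ∈ E(G2) ✓
  (0,5) → (φ(0),φ(5)) = (0,3) ∈ E(G2) ✓
  (0,6) → (φ(0),φ(6)) = (3,5) ∈ E(G2) ✓
  (0,7) → (φ(0),φ(7)) = (3,4) ∈ E(G2) ✓
  (0,11) → (φ(0),φ(11)) = (3,8) ∈ E(G2) ✓
  (1,4) → (φ(1),φ(4)) = (2,7) ∈ E(G2) ✓
  (1,6) → (φ(1),φ(6)) = (2,5) ∈ E(G2) ✓
  (1,8) → (φ(1),φ(8)) = (2,9) ∈ E(G2) ✓
  (1,10) → (φ(1),φ(10)) = (2,11) ∈ E(G2) ✓
  (2,3) → (φ(2),φ(3)) = (1,6) ∈ E(G2) ✓
  (2,4) → (φ(2),φ(4)) = (1,7) ∈ E(G2) ✓
  (2,5) → (φ(2),φ(5)) = (0,1) ∈ E(G2) ✓
  (2,7) → (φ(2),φ(7)) = (1,4) ∈ E(G2) ✓
  (2,9) → (φ(2),φ(9)) = (1,10) ∈ E(G2) ✓
  (2,11) → (φ(2),φ(11)) = (1,8) ∈ E(G2) ✓
  (3,9) → (φ(3),φ(9)) = (6,10) ∈ E(G2) ✓
  (3,10) → (φ(3),φ(10)) = (6,11) ∈ E(G2) ✓
  (4,5) → (φ(4),φ(5)) = (0,7) ∈ E(G2) ✓
  (4,9) → (φ(4),φ(9)) = (7,10) ∈ E(G2) ✓
  (5,6) → (φ(5),φ(6)) = (0,5) ∈ E(G2) ✓
  (6,7) → (φ(6),φ(7)) = (4,5) ∈ E(G2) ✓
  (6,9) → (φ(6),φ(9)) = (5,10) ∈ E(G2) ✓
  (8,9) → (φ(8),φ(9)) = (9,10) ∈ E(G2) ✓
  (10,11) → (φ(10),φ(11)) = (8,11) ∈ E(G2) ✓
All 25 edges of G1 map to edges of G2, and |E(G1)| = |E(G2)| = 25, so φ is a bijection on edges as well as vertices. Hence G1 ≅ G2.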